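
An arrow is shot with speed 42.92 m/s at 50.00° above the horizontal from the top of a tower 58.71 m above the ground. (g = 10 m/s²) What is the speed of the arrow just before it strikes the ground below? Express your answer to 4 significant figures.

v_x = 42.92 cos 50.00° = 27.588 m/s is unchanged throughout.
For the vertical component, v_y² = v_y0² + 2 g h = (32.879)² + 2×10×58.71 = 2255.2, so |v_y| = 47.489 m/s.
Impact speed = √(v_x² + v_y²) = √(761.10 + 2255.2) = 54.92 m/s.

54.92 m/s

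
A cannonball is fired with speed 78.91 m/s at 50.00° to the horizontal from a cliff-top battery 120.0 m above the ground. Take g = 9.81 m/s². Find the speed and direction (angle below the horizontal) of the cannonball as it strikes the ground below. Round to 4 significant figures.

92.63 m/s at 56.80° below the horizontal

v_x = 78.91 cos 50.00° = 50.722 m/s (constant).
|v_y| at impact = √((60.449)² + 2×9.81×120.0) = 77.514 m/s.
Speed = √(50.722² + 77.514²) = 92.63 m/s; angle = arctan(77.514/50.722) = 56.80° below horizontal.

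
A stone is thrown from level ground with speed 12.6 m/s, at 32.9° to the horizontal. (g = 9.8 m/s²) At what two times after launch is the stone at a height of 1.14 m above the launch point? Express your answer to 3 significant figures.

0.193 s and 1.20 s

v_y0 = 12.6 sin 32.9° = 6.844 m/s.
Set y = v_y0 t − ½ g t² = 1.14: 4.900 t² − 6.844 t + 1.14 = 0.
t = [6.844 ± √(46.84 − 22.34)] / 9.8 = (6.844 ± 4.950) / 9.8, giving t = 0.193 s or t = 1.20 s.
So the stone is at 1.14 m at t = 0.193 s (rising) and t = 1.20 s (falling).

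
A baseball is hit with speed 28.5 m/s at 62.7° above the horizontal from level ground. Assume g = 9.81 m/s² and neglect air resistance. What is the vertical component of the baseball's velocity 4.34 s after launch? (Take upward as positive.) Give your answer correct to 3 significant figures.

-17.2 m/s

Initial vertical component: v_y0 = 28.5 sin 62.7° = 25.33 m/s.
v_y(t) = v_y0 − g t = 25.33 − 9.81 × 4.34 = -17.2 m/s.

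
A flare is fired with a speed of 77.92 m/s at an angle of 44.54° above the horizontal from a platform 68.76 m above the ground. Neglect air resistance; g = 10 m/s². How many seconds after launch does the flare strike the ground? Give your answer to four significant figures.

12.07 s

Vertical component: v_y = 77.92 sin 44.54° = 54.654 m/s.
Taking up as positive with launch at y = 68.76 m, landing at y = 0: 0 = 68.76 + 54.654 t − ½(10) t².
Solving 5.000 t² − 54.654 t − 68.76 = 0 gives t = [54.654 + √(54.654² + 4·5.000·68.76)] / 10.00 = 12.07 s.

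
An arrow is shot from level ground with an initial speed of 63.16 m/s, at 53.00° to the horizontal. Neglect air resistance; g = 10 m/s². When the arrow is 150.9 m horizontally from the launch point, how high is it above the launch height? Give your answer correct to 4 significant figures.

121.4 m

v_x = 63.16 cos 53.00° = 38.011 m/s, v_y0 = 63.16 sin 53.00° = 50.442 m/s.
Time to reach x = 150.9 m: t = x / v_x = 150.9 / 38.011 = 3.9699 s.
y = v_y0 t − ½ g t² = 50.442×3.9699 − 5.000×3.9699² = 121.4 m.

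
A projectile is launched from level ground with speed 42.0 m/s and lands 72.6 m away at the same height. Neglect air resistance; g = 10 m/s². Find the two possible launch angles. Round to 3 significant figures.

12.2° and 77.8°

Level-ground range: R = v₀² sin(2θ)/g ⇒ sin 2θ = R g / v₀² = 72.6×10/42.0² = 0.4116.
2θ = arcsin(0.4116) = 24.31° or 180° − 24.31° = 155.69°.
So θ = 12.2° or θ = 77.8°.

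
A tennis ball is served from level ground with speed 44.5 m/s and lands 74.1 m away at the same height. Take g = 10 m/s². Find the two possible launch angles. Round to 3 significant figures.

11.0° and 79.0°

Level-ground range: R = v₀² sin(2θ)/g ⇒ sin 2θ = R g / v₀² = 74.1×10/44.5² = 0.3742.
2θ = arcsin(0.3742) = 21.97° or 180° − 21.97° = 158.03°.
So θ = 11.0° or θ = 79.0°.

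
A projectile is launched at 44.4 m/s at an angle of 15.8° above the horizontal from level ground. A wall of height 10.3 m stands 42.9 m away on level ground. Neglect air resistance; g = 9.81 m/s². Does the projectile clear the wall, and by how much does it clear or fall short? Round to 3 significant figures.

v_x = 44.4 cos 15.8° = 42.72 m/s; v_y0 = 44.4 sin 15.8° = 12.09 m/s.
Time to reach the wall: t = 42.9 / 42.72 = 1.004 s.
Height at that point: y = 12.09×1.004 − 4.905×1.004² = 7.194 m.
That is 10.3 − 7.194 = 3.11 m below the top of the wall, so the projectile does not clear it.

No — it falls 3.11 m short of clearing the wall.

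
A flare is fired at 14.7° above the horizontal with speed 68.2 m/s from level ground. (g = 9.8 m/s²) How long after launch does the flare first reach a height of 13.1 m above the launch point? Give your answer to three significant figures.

1.10 s

v_y0 = 68.2 sin 14.7° = 17.31 m/s.
Set y = v_y0 t − ½ g t² = 13.1: 4.900 t² − 17.31 t + 13.1 = 0.
t = [17.31 ± √(299.6 − 256.8)] / 9.8 = (17.31 ± 6.542) / 9.8, giving t = 1.10 s or t = 2.43 s.
The flare is on the way up at the first time, so t = 1.10 s.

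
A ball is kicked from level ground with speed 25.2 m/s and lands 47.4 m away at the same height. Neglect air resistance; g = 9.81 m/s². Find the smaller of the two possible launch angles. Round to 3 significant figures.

23.5°

Level-ground range: R = v₀² sin(2θ)/g ⇒ sin 2θ = R g / v₀² = 47.4×9.81/25.2² = 0.7322.
2θ = arcsin(0.7322) = 47.07° or 180° − 47.07° = 132.93°.
So θ = 23.5° or θ = 66.5°.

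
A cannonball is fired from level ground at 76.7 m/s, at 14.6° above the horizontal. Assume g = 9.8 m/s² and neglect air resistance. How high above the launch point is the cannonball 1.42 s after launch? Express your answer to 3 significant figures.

17.6 m

v_y0 = 76.7 sin 14.6° = 19.33 m/s.
y(t) = v_y0 t − ½ g t² = 19.33×1.42 − 4.900×1.42² = 17.6 m.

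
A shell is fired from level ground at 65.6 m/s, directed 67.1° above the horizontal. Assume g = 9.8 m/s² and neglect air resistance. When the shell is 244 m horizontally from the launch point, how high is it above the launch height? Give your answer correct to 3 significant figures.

130 m

v_x = 65.6 cos 67.1° = 25.53 m/s, v_y0 = 65.6 sin 67.1° = 60.43 m/s.
Time to reach x = 244 m: t = x / v_x = 244 / 25.53 = 9.557 s.
y = v_y0 t − ½ g t² = 60.43×9.557 − 4.900×9.557² = 130 m.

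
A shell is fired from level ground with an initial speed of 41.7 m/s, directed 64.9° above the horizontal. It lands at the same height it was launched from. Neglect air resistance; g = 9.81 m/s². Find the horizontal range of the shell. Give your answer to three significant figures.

136 m

Components: v_x = 41.7 cos 64.9° = 17.69 m/s, v_y = 41.7 sin 64.9° = 37.76 m/s.
Time of flight (same landing height): t = 2 v_y / g = 2 × 37.76 / 9.81 = 7.698 s.
Range: R = v_x · t = 17.69 × 7.698 = 136 m.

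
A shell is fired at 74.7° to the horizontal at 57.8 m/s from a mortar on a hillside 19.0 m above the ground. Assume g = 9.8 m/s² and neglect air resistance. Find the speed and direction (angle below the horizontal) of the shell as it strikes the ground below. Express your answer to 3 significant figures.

v_x = 57.8 cos 74.7° = 15.25 m/s (constant).
|v_y| at impact = √((55.75)² + 2×9.8×19.0) = 59.00 m/s.
Speed = √(15.25² + 59.00²) = 60.9 m/s; angle = arctan(59.00/15.25) = 75.5° below horizontal.

60.9 m/s at 75.5° below the horizontal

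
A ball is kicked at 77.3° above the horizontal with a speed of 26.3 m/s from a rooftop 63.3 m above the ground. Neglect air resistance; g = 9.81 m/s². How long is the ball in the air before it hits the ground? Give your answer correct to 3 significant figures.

7.06 s

Vertical component: v_y = 26.3 sin 77.3° = 25.66 m/s.
Taking up as positive with launch at y = 63.3 m, landing at y = 0: 0 = 63.3 + 25.66 t − ½(9.81) t².
Solving 4.905 t² − 25.66 t − 63.3 = 0 gives t = [25.66 + √(25.66² + 4·4.905·63.3)] / 9.810 = 7.06 s.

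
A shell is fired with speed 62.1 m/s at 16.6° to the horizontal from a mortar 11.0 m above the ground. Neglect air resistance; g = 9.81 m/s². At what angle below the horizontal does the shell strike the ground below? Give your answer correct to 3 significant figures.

21.2°

v_x = 62.1 cos 16.6° = 59.51 m/s.
At impact |v_y| = √(v_y0² + 2 g h) = √(17.74² + 2×9.81×11.0) = 23.03 m/s.
Angle below horizontal = arctan(|v_y| / v_x) = arctan(23.03 / 59.51) = 21.2°.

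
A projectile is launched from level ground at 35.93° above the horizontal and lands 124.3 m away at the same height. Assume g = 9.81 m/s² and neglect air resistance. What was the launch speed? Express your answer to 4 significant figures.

35.82 m/s

On level ground, R = v₀² sin(2θ) / g, so v₀ = √(R g / sin 2θ).
sin(2 × 35.93°) = 0.9503.
v₀ = √(124.3 × 9.81 / 0.9503) = √1283.2 = 35.82 m/s.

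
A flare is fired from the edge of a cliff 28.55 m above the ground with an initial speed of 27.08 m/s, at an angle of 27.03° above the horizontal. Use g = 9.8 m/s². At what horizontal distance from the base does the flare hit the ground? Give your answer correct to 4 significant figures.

95.93 m

Components: v_x = 27.08 cos 27.03° = 24.122 m/s, v_y = 27.08 sin 27.03° = 12.307 m/s.
Vertical: 0 = 28.55 + 12.307 t − ½(9.8) t² ⇒ 4.900 t² − 12.307 t − 28.55 = 0.
t = [12.307 + √(151.46 + 559.58)] / 9.800 = 3.9768 s.
Horizontal: R = v_x · t = 24.122 × 3.9768 = 95.93 m.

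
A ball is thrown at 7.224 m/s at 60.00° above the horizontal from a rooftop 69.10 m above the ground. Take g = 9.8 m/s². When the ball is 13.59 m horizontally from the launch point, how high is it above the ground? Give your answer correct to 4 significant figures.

23.27 m

v_x = 7.224 cos 60.00° = 3.6120 m/s, v_y0 = 7.224 sin 60.00° = 6.2562 m/s.
Time to reach x = 13.59 m: t = x / v_x = 13.59 / 3.6120 = 3.7625 s.
y = 69.10 + v_y0 t − ½ g t² = 69.10 + 6.2562×3.7625 − 4.900×3.7625² = 23.27 m.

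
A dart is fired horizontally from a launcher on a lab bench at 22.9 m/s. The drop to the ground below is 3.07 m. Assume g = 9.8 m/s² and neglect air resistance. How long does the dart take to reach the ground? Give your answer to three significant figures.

The horizontal speed doesn't affect the fall. With v_y0 = 0, h = ½ g t².
t = √(2 × 3.07 / 9.8) = √0.6265 = 0.792 s.

0.792 s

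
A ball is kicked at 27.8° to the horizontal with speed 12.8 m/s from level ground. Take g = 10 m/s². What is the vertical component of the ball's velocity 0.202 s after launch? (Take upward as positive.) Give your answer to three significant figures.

Initial vertical component: v_y0 = 12.8 sin 27.8° = 5.970 m/s.
v_y(t) = v_y0 − g t = 5.970 − 10 × 0.202 = 3.95 m/s.

3.95 m/s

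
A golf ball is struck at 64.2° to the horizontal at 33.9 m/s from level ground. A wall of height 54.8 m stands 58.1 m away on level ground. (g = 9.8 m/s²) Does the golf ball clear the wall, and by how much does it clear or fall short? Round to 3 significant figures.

v_x = 33.9 cos 64.2° = 14.75 m/s; v_y0 = 33.9 sin 64.2° = 30.52 m/s.
Time to reach the wall: t = 58.1 / 14.75 = 3.939 s.
Height at that point: y = 30.52×3.939 − 4.900×3.939² = 44.19 m.
That is 54.8 − 44.19 = 10.6 m below the top of the wall, so the golf ball does not clear it.

No — it falls 10.6 m short of clearing the wall.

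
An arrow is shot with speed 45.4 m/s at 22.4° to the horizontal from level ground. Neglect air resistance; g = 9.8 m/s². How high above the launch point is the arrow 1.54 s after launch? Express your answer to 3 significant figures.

v_y0 = 45.4 sin 22.4° = 17.30 m/s.
y(t) = v_y0 t − ½ g t² = 17.30×1.54 − 4.900×1.54² = 15.0 m.

15.0 m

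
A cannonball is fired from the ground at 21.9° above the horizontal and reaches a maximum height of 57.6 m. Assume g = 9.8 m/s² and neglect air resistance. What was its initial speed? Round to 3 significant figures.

At maximum height v_y = 0, so (v₀ sin θ)² = 2 g H.
v₀ sin 21.9° = √(2 × 9.8 × 57.6) = 33.60 m/s.
v₀ = 33.60 / sin 21.9° = 33.60 / 0.3730 = 90.1 m/s.

90.1 m/s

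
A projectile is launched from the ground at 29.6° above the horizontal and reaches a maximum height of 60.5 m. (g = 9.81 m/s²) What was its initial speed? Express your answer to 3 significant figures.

69.8 m/s

At maximum height v_y = 0, so (v₀ sin θ)² = 2 g H.
v₀ sin 29.6° = √(2 × 9.81 × 60.5) = 34.45 m/s.
v₀ = 34.45 / sin 29.6° = 34.45 / 0.4939 = 69.8 m/s.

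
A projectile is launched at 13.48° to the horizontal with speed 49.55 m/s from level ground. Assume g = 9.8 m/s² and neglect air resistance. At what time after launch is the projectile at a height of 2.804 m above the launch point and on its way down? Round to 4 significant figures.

2.082 s

v_y0 = 49.55 sin 13.48° = 11.550 m/s.
Set y = v_y0 t − ½ g t² = 2.804: 4.900 t² − 11.550 t + 2.804 = 0.
t = [11.550 ± √(133.40 − 54.958)] / 9.8 = (11.550 ± 8.8567) / 9.8, giving t = 0.2748 s or t = 2.082 s.
On the way down corresponds to the larger root: t = 2.082 s.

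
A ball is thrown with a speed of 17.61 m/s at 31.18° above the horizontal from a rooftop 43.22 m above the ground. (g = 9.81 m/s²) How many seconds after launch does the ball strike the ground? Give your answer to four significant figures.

4.040 s

Vertical component: v_y = 17.61 sin 31.18° = 9.1172 m/s.
Taking up as positive with launch at y = 43.22 m, landing at y = 0: 0 = 43.22 + 9.1172 t − ½(9.81) t².
Solving 4.905 t² − 9.1172 t − 43.22 = 0 gives t = [9.1172 + √(9.1172² + 4·4.905·43.22)] / 9.810 = 4.040 s.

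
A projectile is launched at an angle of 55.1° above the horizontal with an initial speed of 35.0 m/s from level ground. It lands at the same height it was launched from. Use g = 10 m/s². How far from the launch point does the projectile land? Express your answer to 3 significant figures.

115 m

For level ground, R = v₀² sin(2θ) / g.
sin(2 × 55.1°) = sin 110.2° = 0.9385.
R = (35.0)² × 0.9385 / 10 = 115 m.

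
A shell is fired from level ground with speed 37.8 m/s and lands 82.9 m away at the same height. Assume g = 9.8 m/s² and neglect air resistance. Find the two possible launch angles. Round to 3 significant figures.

17.3° and 72.7°

Level-ground range: R = v₀² sin(2θ)/g ⇒ sin 2θ = R g / v₀² = 82.9×9.8/37.8² = 0.5686.
2θ = arcsin(0.5686) = 34.65° or 180° − 34.65° = 145.35°.
So θ = 17.3° or θ = 72.7°.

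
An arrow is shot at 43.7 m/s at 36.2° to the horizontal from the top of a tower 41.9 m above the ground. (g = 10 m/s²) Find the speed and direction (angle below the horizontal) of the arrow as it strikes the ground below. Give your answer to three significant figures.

52.4 m/s at 47.7° below the horizontal

v_x = 43.7 cos 36.2° = 35.26 m/s (constant).
|v_y| at impact = √((25.81)² + 2×10×41.9) = 38.78 m/s.
Speed = √(35.26² + 38.78²) = 52.4 m/s; angle = arctan(38.78/35.26) = 47.7° below horizontal.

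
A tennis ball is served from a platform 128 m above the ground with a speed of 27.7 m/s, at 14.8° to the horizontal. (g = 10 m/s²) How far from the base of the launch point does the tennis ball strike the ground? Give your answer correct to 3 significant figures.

156 m

Components: v_x = 27.7 cos 14.8° = 26.78 m/s, v_y = 27.7 sin 14.8° = 7.076 m/s.
Vertical: 0 = 128 + 7.076 t − ½(10) t² ⇒ 5.000 t² − 7.076 t − 128 = 0.
t = [7.076 + √(50.07 + 2560)] / 10.00 = 5.816 s.
Horizontal: R = v_x · t = 26.78 × 5.816 = 156 m.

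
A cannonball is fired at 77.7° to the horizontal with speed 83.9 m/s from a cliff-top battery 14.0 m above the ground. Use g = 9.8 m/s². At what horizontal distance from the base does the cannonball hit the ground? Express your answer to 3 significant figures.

302 m

Components: v_x = 83.9 cos 77.7° = 17.87 m/s, v_y = 83.9 sin 77.7° = 81.97 m/s.
Vertical: 0 = 14.0 + 81.97 t − ½(9.8) t² ⇒ 4.900 t² − 81.97 t − 14.0 = 0.
t = [81.97 + √(6719 + 274.4)] / 9.800 = 16.90 s.
Horizontal: R = v_x · t = 17.87 × 16.90 = 302 m.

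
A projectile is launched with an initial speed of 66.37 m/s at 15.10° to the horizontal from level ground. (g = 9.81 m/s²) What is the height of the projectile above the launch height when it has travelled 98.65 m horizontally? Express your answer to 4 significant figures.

14.99 m

v_x = 66.37 cos 15.10° = 64.078 m/s, v_y0 = 66.37 sin 15.10° = 17.290 m/s.
Time to reach x = 98.65 m: t = x / v_x = 98.65 / 64.078 = 1.5395 s.
y = v_y0 t − ½ g t² = 17.290×1.5395 − 4.905×1.5395² = 14.99 m.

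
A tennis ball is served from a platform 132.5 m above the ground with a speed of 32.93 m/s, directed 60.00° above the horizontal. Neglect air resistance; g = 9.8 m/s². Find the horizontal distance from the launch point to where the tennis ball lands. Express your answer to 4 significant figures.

Components: v_x = 32.93 cos 60.00° = 16.465 m/s, v_y = 32.93 sin 60.00° = 28.518 m/s.
Vertical: 0 = 132.5 + 28.518 t − ½(9.8) t² ⇒ 4.900 t² − 28.518 t − 132.5 = 0.
t = [28.518 + √(813.28 + 2597.0)] / 9.800 = 8.8689 s.
Horizontal: R = v_x · t = 16.465 × 8.8689 = 146.0 m.

146.0 m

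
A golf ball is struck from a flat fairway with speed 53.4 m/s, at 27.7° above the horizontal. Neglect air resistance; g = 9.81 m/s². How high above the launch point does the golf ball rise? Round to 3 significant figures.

Vertical component of launch velocity: v_y = 53.4 sin 27.7° = 24.82 m/s.
At the highest point the vertical velocity is zero, so v_y² = 2 g h_max.
h_max = (24.82)² / (2 × 9.81) = 616.0 / 19.62 = 31.4 m.

31.4 m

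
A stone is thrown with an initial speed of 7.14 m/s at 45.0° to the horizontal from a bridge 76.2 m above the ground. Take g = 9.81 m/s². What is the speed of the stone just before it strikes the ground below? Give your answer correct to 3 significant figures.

v_x = 7.14 cos 45.0° = 5.049 m/s is unchanged throughout.
For the vertical component, v_y² = v_y0² + 2 g h = (5.049)² + 2×9.81×76.2 = 1521, so |v_y| = 39.00 m/s.
Impact speed = √(v_x² + v_y²) = √(25.49 + 1521) = 39.3 m/s.

39.3 m/s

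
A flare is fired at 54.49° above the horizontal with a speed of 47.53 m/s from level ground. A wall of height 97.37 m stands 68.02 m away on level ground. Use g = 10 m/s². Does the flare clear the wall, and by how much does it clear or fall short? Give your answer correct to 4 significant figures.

v_x = 47.53 cos 54.49° = 27.608 m/s; v_y0 = 47.53 sin 54.49° = 38.690 m/s.
Time to reach the wall: t = 68.02 / 27.608 = 2.4638 s.
Height at that point: y = 38.690×2.4638 − 5.000×2.4638² = 64.973 m.
That is 97.37 − 64.973 = 32.40 m below the top of the wall, so the flare does not clear it.

No — it falls 32.40 m short of clearing the wall.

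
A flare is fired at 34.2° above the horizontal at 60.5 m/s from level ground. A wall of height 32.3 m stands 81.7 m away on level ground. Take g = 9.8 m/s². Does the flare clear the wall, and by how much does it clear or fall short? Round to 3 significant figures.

v_x = 60.5 cos 34.2° = 50.04 m/s; v_y0 = 60.5 sin 34.2° = 34.01 m/s.
Time to reach the wall: t = 81.7 / 50.04 = 1.633 s.
Height at that point: y = 34.01×1.633 − 4.900×1.633² = 42.47 m.
That is 42.47 − 32.3 = 10.2 m above the top of the wall, so the flare clears it.

Yes — it clears the wall by 10.2 m.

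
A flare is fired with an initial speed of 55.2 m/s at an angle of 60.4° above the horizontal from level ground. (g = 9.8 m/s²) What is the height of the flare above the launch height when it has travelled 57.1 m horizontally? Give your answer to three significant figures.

v_x = 55.2 cos 60.4° = 27.27 m/s, v_y0 = 55.2 sin 60.4° = 48.00 m/s.
Time to reach x = 57.1 m: t = x / v_x = 57.1 / 27.27 = 2.094 s.
y = v_y0 t − ½ g t² = 48.00×2.094 − 4.900×2.094² = 79.0 m.

79.0 m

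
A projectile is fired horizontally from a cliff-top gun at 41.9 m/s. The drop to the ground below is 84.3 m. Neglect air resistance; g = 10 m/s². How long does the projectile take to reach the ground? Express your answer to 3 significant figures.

4.11 s

The horizontal speed doesn't affect the fall. With v_y0 = 0, h = ½ g t².
t = √(2 × 84.3 / 10) = √16.86 = 4.11 s.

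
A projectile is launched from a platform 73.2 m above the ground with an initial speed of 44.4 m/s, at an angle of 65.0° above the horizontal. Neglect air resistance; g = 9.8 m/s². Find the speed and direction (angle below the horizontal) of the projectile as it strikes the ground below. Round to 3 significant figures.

58.4 m/s at 71.2° below the horizontal

v_x = 44.4 cos 65.0° = 18.76 m/s (constant).
|v_y| at impact = √((40.24)² + 2×9.8×73.2) = 55.26 m/s.
Speed = √(18.76² + 55.26²) = 58.4 m/s; angle = arctan(55.26/18.76) = 71.2° below horizontal.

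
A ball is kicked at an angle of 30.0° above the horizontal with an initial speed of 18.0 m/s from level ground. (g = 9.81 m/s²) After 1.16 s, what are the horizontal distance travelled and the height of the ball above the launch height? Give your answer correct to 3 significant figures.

x = 18.1 m, y = 3.84 m

v_x = 18.0 cos 30.0° = 15.59 m/s; v_y0 = 18.0 sin 30.0° = 9.000 m/s.
x = v_x t = 15.59 × 1.16 = 18.1 m.
y = v_y0 t − ½ g t² = 9.000×1.16 − 4.905×1.16² = 3.84 m.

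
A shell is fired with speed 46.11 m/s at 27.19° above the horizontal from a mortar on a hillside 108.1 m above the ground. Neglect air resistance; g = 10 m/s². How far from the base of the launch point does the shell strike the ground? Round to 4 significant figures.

295.8 m

Components: v_x = 46.11 cos 27.19° = 41.015 m/s, v_y = 46.11 sin 27.19° = 21.070 m/s.
Vertical: 0 = 108.1 + 21.070 t − ½(10) t² ⇒ 5.000 t² − 21.070 t − 108.1 = 0.
t = [21.070 + √(443.94 + 2162.0)] / 10.00 = 7.2118 s.
Horizontal: R = v_x · t = 41.015 × 7.2118 = 295.8 m.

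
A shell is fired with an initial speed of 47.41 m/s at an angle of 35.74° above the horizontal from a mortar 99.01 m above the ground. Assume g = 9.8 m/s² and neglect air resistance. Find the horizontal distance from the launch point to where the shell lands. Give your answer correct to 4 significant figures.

313.1 m

Components: v_x = 47.41 cos 35.74° = 38.482 m/s, v_y = 47.41 sin 35.74° = 27.693 m/s.
Vertical: 0 = 99.01 + 27.693 t − ½(9.8) t² ⇒ 4.900 t² − 27.693 t − 99.01 = 0.
t = [27.693 + √(766.90 + 1940.6)] / 9.800 = 8.1354 s.
Horizontal: R = v_x · t = 38.482 × 8.1354 = 313.1 m.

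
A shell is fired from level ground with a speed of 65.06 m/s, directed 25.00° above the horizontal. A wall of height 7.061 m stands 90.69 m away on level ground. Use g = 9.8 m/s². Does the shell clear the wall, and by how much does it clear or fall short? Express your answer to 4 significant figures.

Yes — it clears the wall by 23.64 m.

v_x = 65.06 cos 25.00° = 58.964 m/s; v_y0 = 65.06 sin 25.00° = 27.496 m/s.
Time to reach the wall: t = 90.69 / 58.964 = 1.5381 s.
Height at that point: y = 27.496×1.5381 − 4.900×1.5381² = 30.699 m.
That is 30.699 − 7.061 = 23.64 m above the top of the wall, so the shell clears it.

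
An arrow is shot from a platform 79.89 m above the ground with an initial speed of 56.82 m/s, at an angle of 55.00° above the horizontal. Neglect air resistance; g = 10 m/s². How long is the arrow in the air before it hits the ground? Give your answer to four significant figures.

Vertical component: v_y = 56.82 sin 55.00° = 46.544 m/s.
Taking up as positive with launch at y = 79.89 m, landing at y = 0: 0 = 79.89 + 46.544 t − ½(10) t².
Solving 5.000 t² − 46.544 t − 79.89 = 0 gives t = [46.544 + √(46.544² + 4·5.000·79.89)] / 10.00 = 10.79 s.

10.79 s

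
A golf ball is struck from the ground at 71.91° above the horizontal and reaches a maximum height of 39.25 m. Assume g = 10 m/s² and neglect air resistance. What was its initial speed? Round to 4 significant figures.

At maximum height v_y = 0, so (v₀ sin θ)² = 2 g H.
v₀ sin 71.91° = √(2 × 10 × 39.25) = 28.018 m/s.
v₀ = 28.018 / sin 71.91° = 28.018 / 0.9506 = 29.47 m/s.

29.47 m/s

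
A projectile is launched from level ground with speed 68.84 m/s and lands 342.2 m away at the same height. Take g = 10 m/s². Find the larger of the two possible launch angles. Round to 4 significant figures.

66.89°

Level-ground range: R = v₀² sin(2θ)/g ⇒ sin 2θ = R g / v₀² = 342.2×10/68.84² = 0.7221.
2θ = arcsin(0.7221) = 46.228° or 180° − 46.228° = 133.772°.
So θ = 23.11° or θ = 66.89°.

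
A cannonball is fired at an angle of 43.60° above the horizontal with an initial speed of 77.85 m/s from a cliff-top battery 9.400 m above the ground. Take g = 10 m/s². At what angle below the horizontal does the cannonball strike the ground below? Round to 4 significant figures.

44.50°

v_x = 77.85 cos 43.60° = 56.377 m/s.
At impact |v_y| = √(v_y0² + 2 g h) = √(53.687² + 2×10×9.400) = 55.410 m/s.
Angle below horizontal = arctan(|v_y| / v_x) = arctan(55.410 / 56.377) = 44.50°.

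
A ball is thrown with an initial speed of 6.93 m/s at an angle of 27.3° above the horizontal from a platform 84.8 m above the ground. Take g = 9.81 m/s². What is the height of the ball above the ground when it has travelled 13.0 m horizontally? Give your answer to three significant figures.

69.7 m

v_x = 6.93 cos 27.3° = 6.158 m/s, v_y0 = 6.93 sin 27.3° = 3.178 m/s.
Time to reach x = 13.0 m: t = x / v_x = 13.0 / 6.158 = 2.111 s.
y = 84.8 + v_y0 t − ½ g t² = 84.8 + 3.178×2.111 − 4.905×2.111² = 69.7 m.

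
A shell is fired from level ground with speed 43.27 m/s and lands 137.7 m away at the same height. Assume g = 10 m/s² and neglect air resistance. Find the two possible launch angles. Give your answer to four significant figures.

23.67° and 66.33°

Level-ground range: R = v₀² sin(2θ)/g ⇒ sin 2θ = R g / v₀² = 137.7×10/43.27² = 0.7355.
2θ = arcsin(0.7355) = 47.349° or 180° − 47.349° = 132.651°.
So θ = 23.67° or θ = 66.33°.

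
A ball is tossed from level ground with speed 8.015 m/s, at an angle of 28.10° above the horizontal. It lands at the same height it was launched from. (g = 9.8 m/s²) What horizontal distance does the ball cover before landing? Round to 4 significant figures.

For level ground, R = v₀² sin(2θ) / g.
sin(2 × 28.10°) = sin 56.200° = 0.8310.
R = (8.015)² × 0.8310 / 9.8 = 5.447 m.

5.447 m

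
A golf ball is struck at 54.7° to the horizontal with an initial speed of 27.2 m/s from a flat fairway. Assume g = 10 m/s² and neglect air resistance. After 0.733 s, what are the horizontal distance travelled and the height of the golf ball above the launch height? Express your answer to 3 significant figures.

x = 11.5 m, y = 13.6 m

v_x = 27.2 cos 54.7° = 15.72 m/s; v_y0 = 27.2 sin 54.7° = 22.20 m/s.
x = v_x t = 15.72 × 0.733 = 11.5 m.
y = v_y0 t − ½ g t² = 22.20×0.733 − 5.000×0.733² = 13.6 m.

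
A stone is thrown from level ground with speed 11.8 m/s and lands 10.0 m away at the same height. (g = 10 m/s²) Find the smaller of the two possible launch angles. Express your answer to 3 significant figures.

Level-ground range: R = v₀² sin(2θ)/g ⇒ sin 2θ = R g / v₀² = 10.0×10/11.8² = 0.7182.
2θ = arcsin(0.7182) = 45.91° or 180° − 45.91° = 134.09°.
So θ = 23.0° or θ = 67.0°.

23.0°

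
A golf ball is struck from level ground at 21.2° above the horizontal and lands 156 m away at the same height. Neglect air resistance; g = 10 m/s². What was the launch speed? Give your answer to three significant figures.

48.1 m/s

On level ground, R = v₀² sin(2θ) / g, so v₀ = √(R g / sin 2θ).
sin(2 × 21.2°) = 0.6743.
v₀ = √(156 × 10 / 0.6743) = √2314 = 48.1 m/s.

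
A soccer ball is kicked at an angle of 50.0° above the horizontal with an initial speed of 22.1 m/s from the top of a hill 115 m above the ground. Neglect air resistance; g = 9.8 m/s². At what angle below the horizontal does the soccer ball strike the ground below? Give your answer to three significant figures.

74.3°

v_x = 22.1 cos 50.0° = 14.21 m/s.
At impact |v_y| = √(v_y0² + 2 g h) = √(16.93² + 2×9.8×115) = 50.40 m/s.
Angle below horizontal = arctan(|v_y| / v_x) = arctan(50.40 / 14.21) = 74.3°.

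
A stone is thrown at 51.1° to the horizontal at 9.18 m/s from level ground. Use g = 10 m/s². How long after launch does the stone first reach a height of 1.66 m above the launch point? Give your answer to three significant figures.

0.292 s

v_y0 = 9.18 sin 51.1° = 7.144 m/s.
Set y = v_y0 t − ½ g t² = 1.66: 5.000 t² − 7.144 t + 1.66 = 0.
t = [7.144 ± √(51.04 − 33.20)] / 10 = (7.144 ± 4.224) / 10, giving t = 0.292 s or t = 1.14 s.
The stone is on the way up at the first time, so t = 0.292 s.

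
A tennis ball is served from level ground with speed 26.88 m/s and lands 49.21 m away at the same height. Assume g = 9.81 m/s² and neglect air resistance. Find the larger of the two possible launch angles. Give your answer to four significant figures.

Level-ground range: R = v₀² sin(2θ)/g ⇒ sin 2θ = R g / v₀² = 49.21×9.81/26.88² = 0.6681.
2θ = arcsin(0.6681) = 41.921° or 180° − 41.921° = 138.079°.
So θ = 20.96° or θ = 69.04°.

69.04°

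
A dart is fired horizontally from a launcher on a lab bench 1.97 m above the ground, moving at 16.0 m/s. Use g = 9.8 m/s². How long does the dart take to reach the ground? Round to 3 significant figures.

The horizontal speed doesn't affect the fall. With v_y0 = 0, h = ½ g t².
t = √(2 × 1.97 / 9.8) = √0.4020 = 0.634 s.

0.634 s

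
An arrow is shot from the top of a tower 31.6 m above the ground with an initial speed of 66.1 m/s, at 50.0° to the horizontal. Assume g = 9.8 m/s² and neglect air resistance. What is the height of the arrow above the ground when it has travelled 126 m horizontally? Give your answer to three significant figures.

v_x = 66.1 cos 50.0° = 42.49 m/s, v_y0 = 66.1 sin 50.0° = 50.64 m/s.
Time to reach x = 126 m: t = x / v_x = 126 / 42.49 = 2.965 s.
y = 31.6 + v_y0 t − ½ g t² = 31.6 + 50.64×2.965 − 4.900×2.965² = 139 m.

139 m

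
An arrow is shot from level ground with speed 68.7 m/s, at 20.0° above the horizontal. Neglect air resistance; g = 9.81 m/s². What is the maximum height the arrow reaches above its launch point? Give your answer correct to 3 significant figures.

28.1 m

Vertical component of launch velocity: v_y = 68.7 sin 20.0° = 23.50 m/s.
At the highest point the vertical velocity is zero, so v_y² = 2 g h_max.
h_max = (23.50)² / (2 × 9.81) = 552.2 / 19.62 = 28.1 m.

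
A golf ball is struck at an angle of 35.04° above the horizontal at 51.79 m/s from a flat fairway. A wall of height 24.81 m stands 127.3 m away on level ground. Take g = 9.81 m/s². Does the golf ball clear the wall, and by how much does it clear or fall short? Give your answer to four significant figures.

v_x = 51.79 cos 35.04° = 42.403 m/s; v_y0 = 51.79 sin 35.04° = 29.735 m/s.
Time to reach the wall: t = 127.3 / 42.403 = 3.0021 s.
Height at that point: y = 29.735×3.0021 − 4.905×3.0021² = 45.061 m.
That is 45.061 − 24.81 = 20.25 m above the top of the wall, so the golf ball clears it.

Yes — it clears the wall by 20.25 m.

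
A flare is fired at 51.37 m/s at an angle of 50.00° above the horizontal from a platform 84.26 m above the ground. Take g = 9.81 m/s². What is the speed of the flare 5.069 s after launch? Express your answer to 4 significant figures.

v_x = 51.37 cos 50.00° = 33.020 m/s (constant).
v_y(t) = 51.37 sin 50.00° − g t = 39.352 − 9.81 × 5.069 = -10.375 m/s.
Speed = √(v_x² + v_y²) = √(1090.3 + 107.64) = 34.61 m/s.

34.61 m/s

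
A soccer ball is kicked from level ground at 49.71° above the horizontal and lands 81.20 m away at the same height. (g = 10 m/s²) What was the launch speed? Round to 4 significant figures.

On level ground, R = v₀² sin(2θ) / g, so v₀ = √(R g / sin 2θ).
sin(2 × 49.71°) = 0.9865.
v₀ = √(81.20 × 10 / 0.9865) = √823.11 = 28.69 m/s.

28.69 m/s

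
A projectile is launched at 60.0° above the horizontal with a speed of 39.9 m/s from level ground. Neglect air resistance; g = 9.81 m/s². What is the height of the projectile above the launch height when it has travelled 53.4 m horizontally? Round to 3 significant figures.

v_x = 39.9 cos 60.0° = 19.95 m/s, v_y0 = 39.9 sin 60.0° = 34.55 m/s.
Time to reach x = 53.4 m: t = x / v_x = 53.4 / 19.95 = 2.677 s.
y = v_y0 t − ½ g t² = 34.55×2.677 − 4.905×2.677² = 57.3 m.

57.3 m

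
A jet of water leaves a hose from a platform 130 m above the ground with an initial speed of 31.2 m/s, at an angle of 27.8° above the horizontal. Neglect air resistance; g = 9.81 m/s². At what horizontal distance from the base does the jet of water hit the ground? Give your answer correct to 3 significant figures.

Components: v_x = 31.2 cos 27.8° = 27.60 m/s, v_y = 31.2 sin 27.8° = 14.55 m/s.
Vertical: 0 = 130 + 14.55 t − ½(9.81) t² ⇒ 4.905 t² − 14.55 t − 130 = 0.
t = [14.55 + √(211.7 + 2551)] / 9.810 = 6.841 s.
Horizontal: R = v_x · t = 27.60 × 6.841 = 189 m.

189 m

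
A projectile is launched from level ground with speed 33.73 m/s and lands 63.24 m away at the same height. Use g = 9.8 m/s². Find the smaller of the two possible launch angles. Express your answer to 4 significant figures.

Level-ground range: R = v₀² sin(2θ)/g ⇒ sin 2θ = R g / v₀² = 63.24×9.8/33.73² = 0.5447.
2θ = arcsin(0.5447) = 33.004° or 180° − 33.004° = 146.996°.
So θ = 16.50° or θ = 73.50°.

16.50°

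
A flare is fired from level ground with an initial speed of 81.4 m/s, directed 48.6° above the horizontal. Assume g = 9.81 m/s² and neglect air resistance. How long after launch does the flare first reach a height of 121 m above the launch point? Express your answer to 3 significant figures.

2.47 s

v_y0 = 81.4 sin 48.6° = 61.06 m/s.
Set y = v_y0 t − ½ g t² = 121: 4.905 t² − 61.06 t + 121 = 0.
t = [61.06 ± √(3728 − 2374)] / 9.81 = (61.06 ± 36.80) / 9.81, giving t = 2.47 s or t = 9.98 s.
The flare is on the way up at the first time, so t = 2.47 s.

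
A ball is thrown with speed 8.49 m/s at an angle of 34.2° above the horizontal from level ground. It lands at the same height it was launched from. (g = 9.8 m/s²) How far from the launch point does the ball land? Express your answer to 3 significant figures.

Components: v_x = 8.49 cos 34.2° = 7.022 m/s, v_y = 8.49 sin 34.2° = 4.772 m/s.
Time of flight (same landing height): t = 2 v_y / g = 2 × 4.772 / 9.8 = 0.9739 s.
Range: R = v_x · t = 7.022 × 0.9739 = 6.84 m.

6.84 m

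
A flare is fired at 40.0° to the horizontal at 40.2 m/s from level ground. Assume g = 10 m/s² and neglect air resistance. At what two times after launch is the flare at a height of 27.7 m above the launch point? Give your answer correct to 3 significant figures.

1.52 s and 3.65 s

v_y0 = 40.2 sin 40.0° = 25.84 m/s.
Set y = v_y0 t − ½ g t² = 27.7: 5.000 t² − 25.84 t + 27.7 = 0.
t = [25.84 ± √(667.7 − 554.0)] / 10 = (25.84 ± 10.66) / 10, giving t = 1.52 s or t = 3.65 s.
So the flare is at 27.7 m at t = 1.52 s (rising) and t = 3.65 s (falling).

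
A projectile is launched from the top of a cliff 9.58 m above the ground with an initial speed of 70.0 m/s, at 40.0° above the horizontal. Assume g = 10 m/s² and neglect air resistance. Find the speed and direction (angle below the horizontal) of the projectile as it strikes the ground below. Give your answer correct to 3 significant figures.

v_x = 70.0 cos 40.0° = 53.62 m/s (constant).
|v_y| at impact = √((45.00)² + 2×10×9.58) = 47.08 m/s.
Speed = √(53.62² + 47.08²) = 71.4 m/s; angle = arctan(47.08/53.62) = 41.3° below horizontal.

71.4 m/s at 41.3° below the horizontal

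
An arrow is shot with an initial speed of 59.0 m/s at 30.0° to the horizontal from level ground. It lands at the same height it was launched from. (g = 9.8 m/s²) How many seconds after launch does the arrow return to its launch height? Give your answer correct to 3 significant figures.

6.02 s

Vertical component: v_y = 59.0 sin 30.0° = 29.50 m/s.
For a projectile landing at launch height, time of flight is t = 2 v_y / g = 2 × 29.50 / 9.8 = 6.02 s.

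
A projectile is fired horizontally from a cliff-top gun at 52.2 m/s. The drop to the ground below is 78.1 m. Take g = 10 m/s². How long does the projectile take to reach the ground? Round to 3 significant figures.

The horizontal speed doesn't affect the fall. With v_y0 = 0, h = ½ g t².
t = √(2 × 78.1 / 10) = √15.62 = 3.95 s.

3.95 s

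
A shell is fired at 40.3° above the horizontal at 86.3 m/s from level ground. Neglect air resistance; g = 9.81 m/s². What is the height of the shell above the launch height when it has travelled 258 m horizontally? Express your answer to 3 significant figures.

v_x = 86.3 cos 40.3° = 65.82 m/s, v_y0 = 86.3 sin 40.3° = 55.82 m/s.
Time to reach x = 258 m: t = x / v_x = 258 / 65.82 = 3.920 s.
y = v_y0 t − ½ g t² = 55.82×3.920 − 4.905×3.920² = 143 m.

143 m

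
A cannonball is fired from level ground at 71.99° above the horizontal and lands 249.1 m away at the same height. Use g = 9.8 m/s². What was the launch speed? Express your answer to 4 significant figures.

64.43 m/s

On level ground, R = v₀² sin(2θ) / g, so v₀ = √(R g / sin 2θ).
sin(2 × 71.99°) = 0.5881.
v₀ = √(249.1 × 9.8 / 0.5881) = √4151.0 = 64.43 m/s.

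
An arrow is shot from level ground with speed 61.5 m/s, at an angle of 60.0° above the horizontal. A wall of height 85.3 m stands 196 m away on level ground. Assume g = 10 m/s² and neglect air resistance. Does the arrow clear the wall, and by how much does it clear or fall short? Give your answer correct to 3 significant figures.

Yes — it clears the wall by 51.0 m.

v_x = 61.5 cos 60.0° = 30.75 m/s; v_y0 = 61.5 sin 60.0° = 53.26 m/s.
Time to reach the wall: t = 196 / 30.75 = 6.374 s.
Height at that point: y = 53.26×6.374 − 5.000×6.374² = 136.3 m.
That is 136.3 − 85.3 = 51.0 m above the top of the wall, so the arrow clears it.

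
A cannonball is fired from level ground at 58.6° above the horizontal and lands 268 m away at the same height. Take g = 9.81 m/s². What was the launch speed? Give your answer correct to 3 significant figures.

On level ground, R = v₀² sin(2θ) / g, so v₀ = √(R g / sin 2θ).
sin(2 × 58.6°) = 0.8894.
v₀ = √(268 × 9.81 / 0.8894) = √2956 = 54.4 m/s.

54.4 m/s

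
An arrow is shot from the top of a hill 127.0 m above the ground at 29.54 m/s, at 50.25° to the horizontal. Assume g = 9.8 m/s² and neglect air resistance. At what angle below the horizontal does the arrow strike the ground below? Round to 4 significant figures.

v_x = 29.54 cos 50.25° = 18.889 m/s.
At impact |v_y| = √(v_y0² + 2 g h) = √(22.712² + 2×9.8×127.0) = 54.818 m/s.
Angle below horizontal = arctan(|v_y| / v_x) = arctan(54.818 / 18.889) = 70.99°.

70.99°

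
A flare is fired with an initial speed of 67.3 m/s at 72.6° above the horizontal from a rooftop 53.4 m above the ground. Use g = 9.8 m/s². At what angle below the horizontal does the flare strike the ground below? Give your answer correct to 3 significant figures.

v_x = 67.3 cos 72.6° = 20.13 m/s.
At impact |v_y| = √(v_y0² + 2 g h) = √(64.22² + 2×9.8×53.4) = 71.91 m/s.
Angle below horizontal = arctan(|v_y| / v_x) = arctan(71.91 / 20.13) = 74.4°.

74.4°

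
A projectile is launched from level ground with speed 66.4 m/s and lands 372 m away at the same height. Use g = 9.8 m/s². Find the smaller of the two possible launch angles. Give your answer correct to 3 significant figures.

Level-ground range: R = v₀² sin(2θ)/g ⇒ sin 2θ = R g / v₀² = 372×9.8/66.4² = 0.8269.
2θ = arcsin(0.8269) = 55.78° or 180° − 55.78° = 124.22°.
So θ = 27.9° or θ = 62.1°.

27.9°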